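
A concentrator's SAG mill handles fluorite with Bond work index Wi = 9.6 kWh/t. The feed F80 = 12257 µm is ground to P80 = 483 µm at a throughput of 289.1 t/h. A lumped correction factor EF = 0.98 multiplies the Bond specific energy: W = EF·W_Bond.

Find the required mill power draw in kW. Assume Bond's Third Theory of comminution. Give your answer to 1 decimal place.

W = 10·Wi·[P80^(−½) − F80^(−½)]
W = 10·9.6·(1/√483 − 1/√12257) = 10·9.6·(0.036469) = 3.5010 kWh/t
With EF = 0.98: W = 3.5010·0.98 = 3.4310 kWh/t
P = W·T = 3.4310·289.1 = 991.9 kW

P = 991.9 kW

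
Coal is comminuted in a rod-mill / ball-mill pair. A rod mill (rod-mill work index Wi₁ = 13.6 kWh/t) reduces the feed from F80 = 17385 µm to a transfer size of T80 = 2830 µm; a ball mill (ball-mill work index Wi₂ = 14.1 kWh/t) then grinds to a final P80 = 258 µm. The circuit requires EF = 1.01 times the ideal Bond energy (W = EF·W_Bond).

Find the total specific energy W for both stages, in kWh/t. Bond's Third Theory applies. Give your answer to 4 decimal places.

W = 7.7294 kWh/t

W_Bond = 10·Wi·(1/√P₈₀ − 1/√F₈₀)
Stage 1 (17385→2830 µm, Wi₁=13.6): W₁ = 10·13.6·(0.018798 − 0.007584) = 1.5250 kWh/t
Stage 2 (2830→258 µm, Wi₂=14.1): W₂ = 10·14.1·(0.062257 − 0.018798) = 6.1278 kWh/t
W = W₁ + W₂ = 1.5250 + 6.1278 = 7.6528 kWh/t
W_actual = 1.01 × 7.6528 = 7.7294 kWh/t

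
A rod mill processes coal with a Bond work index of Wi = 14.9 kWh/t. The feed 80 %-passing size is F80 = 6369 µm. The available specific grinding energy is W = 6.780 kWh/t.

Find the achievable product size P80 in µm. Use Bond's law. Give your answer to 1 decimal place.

W = 10·Wi·(P80^(-½) − F80^(-½))
⇒ 1/√P80 = W/(10 Wi) + 1/√F80
  = 6.7800/(10·14.9) + 1/√6369 = 0.045503 + 0.012530 = 0.058034
P80 = (1/0.058034)² = 17.2314² = 296.92 µm

P80 = 296.9 µm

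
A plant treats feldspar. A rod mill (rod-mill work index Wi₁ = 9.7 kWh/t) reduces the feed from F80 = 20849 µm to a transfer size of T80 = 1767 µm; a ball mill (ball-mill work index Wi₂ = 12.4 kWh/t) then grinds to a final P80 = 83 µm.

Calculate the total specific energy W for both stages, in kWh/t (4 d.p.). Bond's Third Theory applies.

W = 12.2967 kWh/t

W = 10·Wi·(P80^(-½) − F80^(-½))
Stage 1 (20849→1767 µm, Wi₁=9.7): W₁ = 10·9.7·(0.023789 − 0.006926) = 1.6358 kWh/t
Stage 2 (1767→83 µm, Wi₂=12.4): W₂ = 10·12.4·(0.109764 − 0.023789) = 10.6609 kWh/t
W = W₁ + W₂ = 1.6358 + 10.6609 = 12.2967 kWh/t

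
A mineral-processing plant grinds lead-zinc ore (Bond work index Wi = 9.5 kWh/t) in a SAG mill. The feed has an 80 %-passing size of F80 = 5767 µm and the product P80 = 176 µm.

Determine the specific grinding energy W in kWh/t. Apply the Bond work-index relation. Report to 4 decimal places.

W = 10 Wi (P80^-0.5 − F80^-0.5)
1/√176 = 0.075378;  1/√5767 = 0.013168
W = 10·9.5·(0.075378 − 0.013168) = 5.9099 kWh/t

W = 5.9099 kWh/t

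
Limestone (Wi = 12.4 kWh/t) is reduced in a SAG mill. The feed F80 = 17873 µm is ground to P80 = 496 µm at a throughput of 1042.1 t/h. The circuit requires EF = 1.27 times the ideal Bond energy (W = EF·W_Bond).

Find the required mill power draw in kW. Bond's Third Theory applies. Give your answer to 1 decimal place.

W = 10 Wi / √P80 − 10 Wi / √F80
W = 10·12.4·(1/√496 − 1/√17873) = 10·12.4·(0.037421) = 4.6402 kWh/t
W_actual = 1.27 × 4.6402 = 5.8931 kWh/t
P_mill = W·ṁ = 5.8931·1042.1 = 6141.2 kW

P = 6141.2 kW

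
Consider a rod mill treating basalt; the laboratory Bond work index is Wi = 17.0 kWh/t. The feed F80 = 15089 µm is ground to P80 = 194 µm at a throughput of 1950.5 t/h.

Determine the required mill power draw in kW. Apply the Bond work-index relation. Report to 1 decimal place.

W_Bond = 10·Wi·(1/√P₈₀ − 1/√F₈₀)
W = 10·17.0·(1/√194 − 1/√15089) = 10·17.0·(0.063655) = 10.8213 kWh/t
P = W·T = 10.8213·1950.5 = 21107.0 kW

P = 21107.0 kW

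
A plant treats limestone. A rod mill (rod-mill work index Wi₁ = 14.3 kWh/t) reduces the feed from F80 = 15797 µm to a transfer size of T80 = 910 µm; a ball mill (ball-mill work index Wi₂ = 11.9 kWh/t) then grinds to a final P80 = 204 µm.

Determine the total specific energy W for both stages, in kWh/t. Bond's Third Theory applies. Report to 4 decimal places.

Bond:  W = 10 Wi (1/√P − 1/√F)
Stage 1 (15797→910 µm, Wi₁=14.3): W₁ = 10·14.3·(0.033150 − 0.007956) = 3.6026 kWh/t
Stage 2 (910→204 µm, Wi₂=11.9): W₂ = 10·11.9·(0.070014 − 0.033150) = 4.3869 kWh/t
W = W₁ + W₂ = 3.6026 + 4.3869 = 7.9895 kWh/t

W = 7.9895 kWh/t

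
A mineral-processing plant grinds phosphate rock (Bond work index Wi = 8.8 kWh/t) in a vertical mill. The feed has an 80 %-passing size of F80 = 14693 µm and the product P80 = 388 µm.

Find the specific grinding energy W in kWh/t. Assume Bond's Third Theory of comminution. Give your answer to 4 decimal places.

W = 10 Wi (P80^-0.5 − F80^-0.5)
1/√388 = 0.050767;  1/√14693 = 0.008250
W = 10·8.8·(0.050767 − 0.008250) = 3.7415 kWh/t

W = 3.7415 kWh/t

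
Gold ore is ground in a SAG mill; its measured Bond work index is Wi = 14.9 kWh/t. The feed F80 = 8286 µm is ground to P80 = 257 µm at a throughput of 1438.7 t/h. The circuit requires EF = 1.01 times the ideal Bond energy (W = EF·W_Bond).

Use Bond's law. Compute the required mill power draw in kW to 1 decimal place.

W = 10 Wi / √P80 − 10 Wi / √F80
W = 10·14.9·(1/√257 − 1/√8286) = 10·14.9·(0.051393) = 7.6575 kWh/t
Corrected W = EF·W_Bond = 1.01·7.6575 = 7.7341 kWh/t
Power = W × throughput = 7.7341 kWh/t × 1438.7 t/h = 11127.0 kW

P = 11127.0 kW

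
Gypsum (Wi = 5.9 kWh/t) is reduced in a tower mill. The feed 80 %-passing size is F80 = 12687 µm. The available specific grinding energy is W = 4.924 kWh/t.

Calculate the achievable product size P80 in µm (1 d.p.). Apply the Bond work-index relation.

Bond:  W = 10 Wi (1/√P − 1/√F)
P80^-0.5 = F80^-0.5 + W/(10 Wi)
  = 4.9240/(10·5.9) + 1/√12687 = 0.083458 + 0.008878 = 0.092336
P80 = (1/0.092336)² = 10.8300² = 117.29 µm

P80 = 117.3 µm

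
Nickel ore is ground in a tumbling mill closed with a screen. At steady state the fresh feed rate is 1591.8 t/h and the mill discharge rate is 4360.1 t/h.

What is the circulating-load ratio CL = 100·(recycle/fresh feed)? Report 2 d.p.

Steady state: M = F + R.
R = M − F = 4360.1 − 1591.8 = 2768.3 t/h
CL = 100·R/F = 100·2768.3/1591.8 = 173.91 %

CL = 173.91 %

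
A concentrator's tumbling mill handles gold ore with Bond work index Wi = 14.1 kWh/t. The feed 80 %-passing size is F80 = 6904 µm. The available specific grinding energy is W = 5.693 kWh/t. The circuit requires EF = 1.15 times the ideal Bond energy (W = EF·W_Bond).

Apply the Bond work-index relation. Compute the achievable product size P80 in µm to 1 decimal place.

P80 = 449.9 µm

Bond:  W = 10 Wi (1/√P − 1/√F)
W_Bond = W / EF = 5.693 / 1.15 = 4.9504 kWh/t
P80^-0.5 = F80^-0.5 + W_Bond/(10 Wi)
  = 4.9504/(10·14.1) + 1/√6904 = 0.035109 + 0.012035 = 0.047145
P80 = (1/0.047145)² = 21.2114² = 449.92 µm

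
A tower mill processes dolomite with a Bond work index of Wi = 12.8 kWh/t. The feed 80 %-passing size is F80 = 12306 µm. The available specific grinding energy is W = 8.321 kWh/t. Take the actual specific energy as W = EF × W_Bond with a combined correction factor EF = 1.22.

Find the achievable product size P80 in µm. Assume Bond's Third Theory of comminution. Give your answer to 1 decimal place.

W = 10·Wi·[P80^(−½) − F80^(−½)]
W_Bond = W / EF = 8.321 / 1.22 = 6.8205 kWh/t
P80^-0.5 = F80^-0.5 + W_Bond/(10 Wi)
  = 6.8205/(10·12.8) + 1/√12306 = 0.053285 + 0.009014 = 0.062300
P80 = (1/0.062300)² = 16.0515² = 257.65 µm

P80 = 257.6 µm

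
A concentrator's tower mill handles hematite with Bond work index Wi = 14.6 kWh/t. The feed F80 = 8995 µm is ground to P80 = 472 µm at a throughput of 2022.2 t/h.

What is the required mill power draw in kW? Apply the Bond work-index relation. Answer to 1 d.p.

P = 10476.6 kW

W_Bond = 10·Wi·(1/√P₈₀ − 1/√F₈₀)
W = 10·14.6·(1/√472 − 1/√8995) = 10·14.6·(0.035485) = 5.1808 kWh/t
Mill draw = 5.1808 × 2022.2 = 10476.6 kW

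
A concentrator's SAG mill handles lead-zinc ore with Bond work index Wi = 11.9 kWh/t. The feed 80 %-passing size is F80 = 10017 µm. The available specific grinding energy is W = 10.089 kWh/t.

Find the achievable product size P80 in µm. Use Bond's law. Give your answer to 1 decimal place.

W = 10·Wi·(P80^(-½) − F80^(-½))
1/√P80 = 1/√F80 + W/(10·Wi)
  = 10.0890/(10·11.9) + 1/√10017 = 0.084782 + 0.009992 = 0.094773
P80 = (1/0.094773)² = 10.5515² = 111.33 µm

P80 = 111.3 µm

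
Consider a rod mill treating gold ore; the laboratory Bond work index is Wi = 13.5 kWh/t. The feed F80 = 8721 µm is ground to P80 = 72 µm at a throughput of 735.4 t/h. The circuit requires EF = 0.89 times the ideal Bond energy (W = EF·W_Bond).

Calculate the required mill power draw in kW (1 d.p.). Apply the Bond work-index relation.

P = 9467.0 kW

W = 10 Wi / √P80 − 10 Wi / √F80
W = 10·13.5·(1/√72 − 1/√8721) = 10·13.5·(0.107143) = 14.4643 kWh/t
With EF = 0.89: W = 14.4643·0.89 = 12.8732 kWh/t
P_mill = W·ṁ = 12.8732·735.4 = 9467.0 kW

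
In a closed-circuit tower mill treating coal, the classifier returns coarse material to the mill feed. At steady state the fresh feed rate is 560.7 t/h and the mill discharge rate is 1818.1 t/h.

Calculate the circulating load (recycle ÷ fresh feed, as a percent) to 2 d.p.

CL = 224.26 %

Mill node: discharge = fresh + recycle.
R = M − F = 1818.1 − 560.7 = 1257.4 t/h
CL = 100·R/F = 100·1257.4/560.7 = 224.26 %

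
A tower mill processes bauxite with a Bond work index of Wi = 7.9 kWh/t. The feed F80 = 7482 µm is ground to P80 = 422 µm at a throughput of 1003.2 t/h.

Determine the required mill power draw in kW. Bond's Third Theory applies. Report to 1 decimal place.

Bond: W = 10·Wi·(1/√P80 − 1/√F80)
W = 10·7.9·(1/√422 − 1/√7482) = 10·7.9·(0.037118) = 2.9323 kWh/t
Mill draw = 2.9323 × 1003.2 = 2941.7 kW

P = 2941.7 kW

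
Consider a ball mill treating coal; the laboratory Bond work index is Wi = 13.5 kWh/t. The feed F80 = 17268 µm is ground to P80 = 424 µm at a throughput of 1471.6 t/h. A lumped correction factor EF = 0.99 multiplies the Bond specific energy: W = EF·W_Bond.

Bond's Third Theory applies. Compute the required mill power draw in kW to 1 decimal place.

P = 8054.9 kW

W = 10·Wi·[P80^(−½) − F80^(−½)]
W = 10·13.5·(1/√424 − 1/√17268) = 10·13.5·(0.040954) = 5.5288 kWh/t
Apply correction: 5.5288 × 0.99 = 5.4736 kWh/t
P_mill = W·ṁ = 5.4736·1471.6 = 8054.9 kW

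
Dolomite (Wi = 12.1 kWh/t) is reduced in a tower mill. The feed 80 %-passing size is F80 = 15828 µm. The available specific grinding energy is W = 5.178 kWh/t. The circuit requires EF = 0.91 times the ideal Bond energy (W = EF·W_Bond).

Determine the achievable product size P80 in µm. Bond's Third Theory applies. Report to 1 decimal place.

P80 = 330.9 µm

W = 10 Wi (1/√P80 − 1/√F80)  [Bond]
W_Bond = W / EF = 5.178 / 0.91 = 5.6901 kWh/t
⇒ 1/√P80 = W_Bond/(10·Wi) + 1/√F80
  = 5.6901/(10·12.1) + 1/√15828 = 0.047026 + 0.007949 = 0.054974
P80 = (1/0.054974)² = 18.1903² = 330.89 µm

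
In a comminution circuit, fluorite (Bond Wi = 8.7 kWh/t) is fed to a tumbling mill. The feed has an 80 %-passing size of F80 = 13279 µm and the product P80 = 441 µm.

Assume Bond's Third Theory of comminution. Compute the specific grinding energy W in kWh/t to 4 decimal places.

W = 3.3879 kWh/t

W = 10·Wi·[P80^(−½) − F80^(−½)]
1/√441 = 0.047619;  1/√13279 = 0.008678
W = 10·8.7·(0.047619 − 0.008678) = 3.3879 kWh/t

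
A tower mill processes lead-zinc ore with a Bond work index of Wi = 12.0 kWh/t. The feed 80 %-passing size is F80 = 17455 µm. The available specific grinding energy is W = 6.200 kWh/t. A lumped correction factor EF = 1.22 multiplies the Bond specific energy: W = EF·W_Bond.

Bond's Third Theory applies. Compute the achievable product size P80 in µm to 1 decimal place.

W = 10·Wi·[P80^(−½) − F80^(−½)]
W_Bond = W / EF = 6.200 / 1.22 = 5.0820 kWh/t
1/√P80 = 1/√F80 + W_Bond/(10·Wi)
  = 5.0820/(10·12.0) + 1/√17455 = 0.042350 + 0.007569 = 0.049919
P80 = (1/0.049919)² = 20.0326² = 401.30 µm

P80 = 401.3 µm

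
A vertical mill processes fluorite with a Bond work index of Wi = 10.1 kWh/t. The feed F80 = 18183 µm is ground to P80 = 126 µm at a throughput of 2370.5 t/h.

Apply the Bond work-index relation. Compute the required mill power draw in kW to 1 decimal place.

W = 10·Wi·[P80^(−½) − F80^(−½)]
W = 10·10.1·(1/√126 − 1/√18183) = 10·10.1·(0.081671) = 8.2488 kWh/t
Power = W × throughput = 8.2488 kWh/t × 2370.5 t/h = 19553.7 kW

P = 19553.7 kW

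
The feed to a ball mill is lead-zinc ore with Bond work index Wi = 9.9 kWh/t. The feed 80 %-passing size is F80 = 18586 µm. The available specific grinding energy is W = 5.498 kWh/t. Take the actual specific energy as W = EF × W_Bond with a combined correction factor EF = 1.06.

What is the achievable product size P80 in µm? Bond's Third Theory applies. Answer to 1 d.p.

P80 = 280.3 µm

W = 10 Wi / √P80 − 10 Wi / √F80
W_Bond = W / EF = 5.498 / 1.06 = 5.1868 kWh/t
⇒ 1/√P80 = W_Bond/(10 Wi) + 1/√F80
  = 5.1868/(10·9.9) + 1/√18586 = 0.052392 + 0.007335 = 0.059727
P80 = (1/0.059727)² = 16.7429² = 280.32 µm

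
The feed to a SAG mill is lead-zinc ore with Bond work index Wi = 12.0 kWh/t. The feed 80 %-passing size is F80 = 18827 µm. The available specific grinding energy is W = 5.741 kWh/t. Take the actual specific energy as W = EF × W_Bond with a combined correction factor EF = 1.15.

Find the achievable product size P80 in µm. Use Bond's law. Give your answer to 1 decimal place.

P80 = 418.4 µm

W = 10·Wi·(P80^(-½) − F80^(-½))
W_Bond = W / EF = 5.741 / 1.15 = 4.9922 kWh/t
⇒ 1/√P80 = W_Bond/(10 Wi) + 1/√F80
  = 4.9922/(10·12.0) + 1/√18827 = 0.041601 + 0.007288 = 0.048889
P80 = (1/0.048889)² = 20.4543² = 418.38 µm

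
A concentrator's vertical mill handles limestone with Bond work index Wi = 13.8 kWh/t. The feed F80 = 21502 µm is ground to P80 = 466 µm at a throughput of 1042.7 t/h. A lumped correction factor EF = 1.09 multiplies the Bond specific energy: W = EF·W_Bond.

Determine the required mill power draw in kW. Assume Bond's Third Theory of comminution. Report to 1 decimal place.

W = 10 Wi (P80^-0.5 − F80^-0.5)
W = 10·13.8·(1/√466 − 1/√21502) = 10·13.8·(0.039504) = 5.4516 kWh/t
With EF = 1.09: W = 5.4516·1.09 = 5.9423 kWh/t
P_mill = W·ṁ = 5.9423·1042.7 = 6196.0 kW

P = 6196.0 kW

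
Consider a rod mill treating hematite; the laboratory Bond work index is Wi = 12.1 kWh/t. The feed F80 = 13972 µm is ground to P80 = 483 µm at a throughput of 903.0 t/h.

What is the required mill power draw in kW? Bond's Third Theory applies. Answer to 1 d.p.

W = 10·Wi·(P80^(-½) − F80^(-½))
W = 10·12.1·(1/√483 − 1/√13972) = 10·12.1·(0.037042) = 4.4820 kWh/t
P_mill = W·ṁ = 4.4820·903.0 = 4047.3 kW

P = 4047.3 kW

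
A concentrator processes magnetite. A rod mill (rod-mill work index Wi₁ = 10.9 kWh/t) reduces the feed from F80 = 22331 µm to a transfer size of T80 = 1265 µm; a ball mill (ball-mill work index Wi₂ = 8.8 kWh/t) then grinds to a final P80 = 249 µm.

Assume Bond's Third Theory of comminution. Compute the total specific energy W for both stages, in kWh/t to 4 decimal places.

W = 5.4378 kWh/t

W = 10 Wi / √P80 − 10 Wi / √F80
Stage 1 (22331→1265 µm, Wi₁=10.9): W₁ = 10·10.9·(0.028116 − 0.006692) = 2.3352 kWh/t
Stage 2 (1265→249 µm, Wi₂=8.8): W₂ = 10·8.8·(0.063372 − 0.028116) = 3.1026 kWh/t
W = W₁ + W₂ = 2.3352 + 3.1026 = 5.4378 kWh/t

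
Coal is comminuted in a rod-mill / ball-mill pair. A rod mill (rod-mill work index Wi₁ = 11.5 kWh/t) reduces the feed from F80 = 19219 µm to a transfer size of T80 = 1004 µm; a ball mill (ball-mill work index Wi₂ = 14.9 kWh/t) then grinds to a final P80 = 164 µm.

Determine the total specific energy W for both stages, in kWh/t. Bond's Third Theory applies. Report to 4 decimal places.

W = 9.7324 kWh/t

Bond: W = 10·Wi·(1/√P80 − 1/√F80)
Stage 1 (19219→1004 µm, Wi₁=11.5): W₁ = 10·11.5·(0.031560 − 0.007213) = 2.7998 kWh/t
Stage 2 (1004→164 µm, Wi₂=14.9): W₂ = 10·14.9·(0.078087 − 0.031560) = 6.9325 kWh/t
W = W₁ + W₂ = 2.7998 + 6.9325 = 9.7324 kWh/t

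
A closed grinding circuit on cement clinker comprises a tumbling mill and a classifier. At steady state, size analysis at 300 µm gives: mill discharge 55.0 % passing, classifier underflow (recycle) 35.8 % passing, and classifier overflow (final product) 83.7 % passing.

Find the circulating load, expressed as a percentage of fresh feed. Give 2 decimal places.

Mass balance on the −300 µm fraction:
d + r·d = r·u + o → r(d−u) = o−d
r = (83.7 − 55.0)/(55.0 − 35.8) = 28.7/19.2 = 1.4948
CL = 100·r = 149.48 %

CL = 149.48 %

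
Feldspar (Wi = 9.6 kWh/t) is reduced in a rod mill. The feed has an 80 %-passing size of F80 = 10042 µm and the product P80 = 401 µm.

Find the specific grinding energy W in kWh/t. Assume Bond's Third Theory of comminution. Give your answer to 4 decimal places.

Bond: W = 10·Wi·(1/√P80 − 1/√F80)
1/√401 = 0.049938;  1/√10042 = 0.009979
W = 10·9.6·(0.049938 − 0.009979) = 3.8360 kWh/t

W = 3.8360 kWh/t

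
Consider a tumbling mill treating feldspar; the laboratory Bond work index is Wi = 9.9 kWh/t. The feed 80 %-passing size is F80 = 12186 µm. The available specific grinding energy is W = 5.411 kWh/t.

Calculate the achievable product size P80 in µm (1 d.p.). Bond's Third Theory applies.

P80 = 246.3 µm

W_Bond = 10·Wi·(1/√P₈₀ − 1/√F₈₀)
P80^-0.5 = F80^-0.5 + W/(10 Wi)
  = 5.4110/(10·9.9) + 1/√12186 = 0.054657 + 0.009059 = 0.063715
P80 = (1/0.063715)² = 15.6948² = 246.33 µm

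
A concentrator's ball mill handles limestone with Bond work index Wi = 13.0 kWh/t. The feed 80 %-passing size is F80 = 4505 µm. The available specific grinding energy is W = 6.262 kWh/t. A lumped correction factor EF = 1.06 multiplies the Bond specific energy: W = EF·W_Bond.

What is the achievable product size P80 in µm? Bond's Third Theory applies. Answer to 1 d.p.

P80 = 274.6 µm

W = 10·Wi·(P80^(-½) − F80^(-½))
W_Bond = W / EF = 6.262 / 1.06 = 5.9075 kWh/t
P80^(−½) = W_Bond/(10 Wi) + F80^(−½)
  = 5.9075/(10·13.0) + 1/√4505 = 0.045443 + 0.014899 = 0.060342
P80 = (1/0.060342)² = 16.5723² = 274.64 µm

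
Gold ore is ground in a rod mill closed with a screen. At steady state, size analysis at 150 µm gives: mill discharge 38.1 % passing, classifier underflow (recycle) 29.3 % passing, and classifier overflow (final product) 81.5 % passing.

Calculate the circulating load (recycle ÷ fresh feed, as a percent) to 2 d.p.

Balance %-passing 150 µm (r = R/F):
Fd + Rd = Ru + Fo ⇒ R/F = (o−d)/(d−u)
r = (81.5 − 38.1)/(38.1 − 29.3) = 43.4/8.8 = 4.9318
CL = 100·r = 493.18 %

CL = 493.18 %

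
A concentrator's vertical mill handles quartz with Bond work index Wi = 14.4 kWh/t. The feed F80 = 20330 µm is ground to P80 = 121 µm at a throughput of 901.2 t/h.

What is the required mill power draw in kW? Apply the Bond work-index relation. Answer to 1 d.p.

Bond:  W = 10 Wi (1/√P − 1/√F)
W = 10·14.4·(1/√121 − 1/√20330) = 10·14.4·(0.083896) = 12.0810 kWh/t
Power = W × throughput = 12.0810 kWh/t × 901.2 t/h = 10887.4 kW

P = 10887.4 kW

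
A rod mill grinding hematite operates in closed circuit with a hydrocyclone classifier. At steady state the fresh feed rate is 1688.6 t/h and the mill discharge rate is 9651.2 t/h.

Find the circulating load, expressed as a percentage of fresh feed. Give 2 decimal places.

M = F + R at steady state, so:
R = M − F = 9651.2 − 1688.6 = 7962.6 t/h
CL = 100·R/F = 100·7962.6/1688.6 = 471.55 %

CL = 471.55 %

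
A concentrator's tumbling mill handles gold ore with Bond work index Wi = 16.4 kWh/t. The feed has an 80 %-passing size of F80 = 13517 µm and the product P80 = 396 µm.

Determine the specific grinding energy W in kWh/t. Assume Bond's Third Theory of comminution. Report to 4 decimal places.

W = 10 Wi (1/√P80 − 1/√F80)  [Bond]
1/√396 = 0.050252;  1/√13517 = 0.008601
W = 10·16.4·(0.050252 − 0.008601) = 6.8307 kWh/t

W = 6.8307 kWh/t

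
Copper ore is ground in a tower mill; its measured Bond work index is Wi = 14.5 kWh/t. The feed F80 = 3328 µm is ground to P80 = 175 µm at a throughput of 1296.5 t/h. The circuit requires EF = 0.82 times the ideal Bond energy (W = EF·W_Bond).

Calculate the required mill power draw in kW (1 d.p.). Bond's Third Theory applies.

P = 8980.8 kW

W = 10 Wi (P80^-0.5 − F80^-0.5)
W = 10·14.5·(1/√175 − 1/√3328) = 10·14.5·(0.058259) = 8.4475 kWh/t
Apply correction: 8.4475 × 0.82 = 6.9269 kWh/t
P_mill = W·ṁ = 6.9269·1296.5 = 8980.8 kW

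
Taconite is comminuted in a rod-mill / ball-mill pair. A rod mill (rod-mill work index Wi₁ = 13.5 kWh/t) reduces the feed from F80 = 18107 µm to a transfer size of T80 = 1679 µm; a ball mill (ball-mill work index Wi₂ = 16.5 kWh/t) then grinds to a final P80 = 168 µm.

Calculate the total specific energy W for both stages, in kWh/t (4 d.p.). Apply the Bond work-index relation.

W_Bond = 10·Wi·(1/√P₈₀ − 1/√F₈₀)
Stage 1 (18107→1679 µm, Wi₁=13.5): W₁ = 10·13.5·(0.024405 − 0.007432) = 2.2914 kWh/t
Stage 2 (1679→168 µm, Wi₂=16.5): W₂ = 10·16.5·(0.077152 − 0.024405) = 8.7032 kWh/t
W = W₁ + W₂ = 2.2914 + 8.7032 = 10.9946 kWh/t

W = 10.9946 kWh/t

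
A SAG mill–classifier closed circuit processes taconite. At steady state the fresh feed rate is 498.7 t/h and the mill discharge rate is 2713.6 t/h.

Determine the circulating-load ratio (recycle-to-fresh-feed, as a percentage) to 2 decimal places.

Mill node: discharge = fresh + recycle.
R = M − F = 2713.6 − 498.7 = 2214.9 t/h
CL = 100·R/F = 100·2214.9/498.7 = 444.13 %

CL = 444.13 %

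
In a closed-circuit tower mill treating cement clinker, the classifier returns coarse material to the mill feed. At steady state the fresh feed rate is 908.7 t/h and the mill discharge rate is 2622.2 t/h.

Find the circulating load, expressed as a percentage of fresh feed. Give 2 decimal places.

Discharge = new feed + return, hence
R = M − F = 2622.2 − 908.7 = 1713.5 t/h
CL = 100·R/F = 100·1713.5/908.7 = 188.57 %

CL = 188.57 %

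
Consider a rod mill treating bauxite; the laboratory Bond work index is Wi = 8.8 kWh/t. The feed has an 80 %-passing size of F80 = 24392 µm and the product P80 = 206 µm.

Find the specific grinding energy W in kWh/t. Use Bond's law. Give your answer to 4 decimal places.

W = 5.5678 kWh/t

Bond:  W = 10 Wi (1/√P − 1/√F)
1/√206 = 0.069673;  1/√24392 = 0.006403
W = 10·8.8·(0.069673 − 0.006403) = 5.5678 kWh/t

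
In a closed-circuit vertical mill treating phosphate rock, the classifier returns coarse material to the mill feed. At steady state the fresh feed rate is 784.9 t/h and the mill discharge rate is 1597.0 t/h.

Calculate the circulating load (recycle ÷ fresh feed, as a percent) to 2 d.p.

Steady state: M = F + R.
R = M − F = 1597.0 − 784.9 = 812.1 t/h
CL = 100·R/F = 100·812.1/784.9 = 103.47 %

CL = 103.47 %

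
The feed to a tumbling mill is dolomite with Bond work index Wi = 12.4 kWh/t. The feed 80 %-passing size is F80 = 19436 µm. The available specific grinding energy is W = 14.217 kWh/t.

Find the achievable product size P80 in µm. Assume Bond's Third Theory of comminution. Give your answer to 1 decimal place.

P80 = 67.4 µm

W = 10·Wi·[P80^(−½) − F80^(−½)]
P80^-0.5 = F80^-0.5 + W/(10 Wi)
  = 14.2170/(10·12.4) + 1/√19436 = 0.114653 + 0.007173 = 0.121826
P80 = (1/0.121826)² = 8.2084² = 67.38 µm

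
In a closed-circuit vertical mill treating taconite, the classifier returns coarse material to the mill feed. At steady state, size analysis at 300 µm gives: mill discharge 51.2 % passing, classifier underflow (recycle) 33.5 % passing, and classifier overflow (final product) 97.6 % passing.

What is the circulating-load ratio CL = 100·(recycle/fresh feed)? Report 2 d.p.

Let r = R/F. Size balance at 300 µm:
(1+r)·d = r·u + o ⇒ r = (o−d)/(d−u)
r = (97.6 − 51.2)/(51.2 − 33.5) = 46.4/17.7 = 2.6215
CL = 100·r = 262.15 %

CL = 262.15 %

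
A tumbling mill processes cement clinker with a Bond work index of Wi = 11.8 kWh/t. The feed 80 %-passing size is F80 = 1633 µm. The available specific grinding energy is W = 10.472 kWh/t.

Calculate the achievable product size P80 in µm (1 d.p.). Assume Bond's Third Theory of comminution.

P80 = 77.6 µm

W = 10 Wi (P80^-0.5 − F80^-0.5)
P80^(−½) = W/(10 Wi) + F80^(−½)
  = 10.4720/(10·11.8) + 1/√1633 = 0.088746 + 0.024746 = 0.113492
P80 = (1/0.113492)² = 8.8112² = 77.64 µm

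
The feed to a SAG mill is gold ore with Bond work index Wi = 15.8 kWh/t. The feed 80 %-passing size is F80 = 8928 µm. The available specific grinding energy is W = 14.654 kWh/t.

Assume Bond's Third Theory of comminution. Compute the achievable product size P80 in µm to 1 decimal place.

P80 = 93.7 µm

Bond:  W = 10 Wi (1/√P − 1/√F)
1/√P80 = 1/√F80 + W/(10·Wi)
  = 14.6540/(10·15.8) + 1/√8928 = 0.092747 + 0.010583 = 0.103330
P80 = (1/0.103330)² = 9.6777² = 93.66 µm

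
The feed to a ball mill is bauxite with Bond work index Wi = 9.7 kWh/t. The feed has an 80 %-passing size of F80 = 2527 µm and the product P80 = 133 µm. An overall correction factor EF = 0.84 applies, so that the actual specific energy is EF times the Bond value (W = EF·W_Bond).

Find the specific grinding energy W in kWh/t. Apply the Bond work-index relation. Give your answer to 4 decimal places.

W = 10 Wi (P80^-0.5 − F80^-0.5)
1/√133 = 0.086711;  1/√2527 = 0.019893
W = 10·9.7·(0.086711 − 0.019893) = 6.4814 kWh/t
With EF = 0.84: W = 6.4814·0.84 = 5.4443 kWh/t

W = 5.4443 kWh/t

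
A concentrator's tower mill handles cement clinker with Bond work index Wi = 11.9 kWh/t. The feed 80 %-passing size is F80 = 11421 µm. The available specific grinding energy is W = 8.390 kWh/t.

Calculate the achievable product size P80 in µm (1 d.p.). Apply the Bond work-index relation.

P80 = 156.8 µm

W_Bond = 10·Wi·(1/√P₈₀ − 1/√F₈₀)
⇒ 1/√P80 = W/(10 Wi) + 1/√F80
  = 8.3900/(10·11.9) + 1/√11421 = 0.070504 + 0.009357 = 0.079861
P80 = (1/0.079861)² = 12.5217² = 156.79 µm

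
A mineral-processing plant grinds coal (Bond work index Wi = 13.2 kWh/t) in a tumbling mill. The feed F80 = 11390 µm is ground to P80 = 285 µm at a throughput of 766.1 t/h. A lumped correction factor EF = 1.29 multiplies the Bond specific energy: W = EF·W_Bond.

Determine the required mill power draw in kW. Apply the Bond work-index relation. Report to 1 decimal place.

P = 6505.0 kW

W = 10 Wi (P80^-0.5 − F80^-0.5)
W = 10·13.2·(1/√285 − 1/√11390) = 10·13.2·(0.049865) = 6.5822 kWh/t
Apply correction: 6.5822 × 1.29 = 8.4910 kWh/t
Mill draw = 8.4910 × 766.1 = 6505.0 kW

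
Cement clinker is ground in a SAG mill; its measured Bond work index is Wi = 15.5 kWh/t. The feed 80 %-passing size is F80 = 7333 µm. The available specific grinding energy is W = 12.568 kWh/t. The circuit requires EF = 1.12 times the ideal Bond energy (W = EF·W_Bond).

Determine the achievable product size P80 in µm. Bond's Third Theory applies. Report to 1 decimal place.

P80 = 141.5 µm

W = 10 Wi / √P80 − 10 Wi / √F80
W_Bond = W / EF = 12.568 / 1.12 = 11.2214 kWh/t
P80^(−½) = W_Bond/(10 Wi) + F80^(−½)
  = 11.2214/(10·15.5) + 1/√7333 = 0.072396 + 0.011678 = 0.084074
P80 = (1/0.084074)² = 11.8943² = 141.47 µm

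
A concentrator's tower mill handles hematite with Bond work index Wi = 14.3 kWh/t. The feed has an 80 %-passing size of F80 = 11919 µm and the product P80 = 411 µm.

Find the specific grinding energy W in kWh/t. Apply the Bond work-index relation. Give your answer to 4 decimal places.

W = 5.7438 kWh/t

Bond:  W = 10 Wi (1/√P − 1/√F)
1/√411 = 0.049326;  1/√11919 = 0.009160
W = 10·14.3·(0.049326 − 0.009160) = 5.7438 kWh/t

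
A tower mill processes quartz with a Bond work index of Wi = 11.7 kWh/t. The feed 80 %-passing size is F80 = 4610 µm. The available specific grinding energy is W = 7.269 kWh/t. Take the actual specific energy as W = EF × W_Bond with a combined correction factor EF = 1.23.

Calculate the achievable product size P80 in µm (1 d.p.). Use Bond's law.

W_Bond = 10·Wi·(1/√P₈₀ − 1/√F₈₀)
W_Bond = W / EF = 7.269 / 1.23 = 5.9098 kWh/t
⇒ 1/√P80 = W_Bond/(10·Wi) + 1/√F80
  = 5.9098/(10·11.7) + 1/√4610 = 0.050511 + 0.014728 = 0.065239
P80 = (1/0.065239)² = 15.3283² = 234.96 µm

P80 = 235.0 µm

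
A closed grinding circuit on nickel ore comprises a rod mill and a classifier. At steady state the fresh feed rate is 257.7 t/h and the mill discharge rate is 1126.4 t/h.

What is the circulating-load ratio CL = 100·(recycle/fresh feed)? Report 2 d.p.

Discharge = new feed + return, hence
R = M − F = 1126.4 − 257.7 = 868.7 t/h
CL = 100·R/F = 100·868.7/257.7 = 337.10 %

CL = 337.10 %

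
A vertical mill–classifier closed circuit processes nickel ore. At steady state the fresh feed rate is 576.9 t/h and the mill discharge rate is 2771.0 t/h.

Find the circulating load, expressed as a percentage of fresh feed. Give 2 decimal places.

Steady state: M = F + R.
R = M − F = 2771.0 − 576.9 = 2194.1 t/h
CL = 100·R/F = 100·2194.1/576.9 = 380.33 %

CL = 380.33 %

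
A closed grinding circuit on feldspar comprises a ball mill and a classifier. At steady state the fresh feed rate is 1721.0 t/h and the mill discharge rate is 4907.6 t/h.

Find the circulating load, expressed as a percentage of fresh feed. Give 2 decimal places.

Mill node: discharge = fresh + recycle.
R = M − F = 4907.6 − 1721.0 = 3186.6 t/h
CL = 100·R/F = 100·3186.6/1721.0 = 185.16 %

CL = 185.16 %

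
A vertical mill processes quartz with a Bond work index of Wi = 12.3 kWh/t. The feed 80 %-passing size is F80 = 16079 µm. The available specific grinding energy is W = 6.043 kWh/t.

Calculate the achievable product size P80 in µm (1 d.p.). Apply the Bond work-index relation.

Bond:  W = 10 Wi (1/√P − 1/√F)
⇒ 1/√P80 = W/(10·Wi) + 1/√F80
  = 6.0430/(10·12.3) + 1/√16079 = 0.049130 + 0.007886 = 0.057016
P80 = (1/0.057016)² = 17.5388² = 307.61 µm

P80 = 307.6 µm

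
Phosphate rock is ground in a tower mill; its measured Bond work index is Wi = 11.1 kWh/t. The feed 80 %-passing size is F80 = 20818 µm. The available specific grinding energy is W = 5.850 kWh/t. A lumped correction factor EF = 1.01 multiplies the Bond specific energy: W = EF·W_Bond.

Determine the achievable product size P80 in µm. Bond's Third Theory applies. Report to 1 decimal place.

P80 = 286.2 µm

W = 10 Wi / √P80 − 10 Wi / √F80
W_Bond = W / EF = 5.850 / 1.01 = 5.7921 kWh/t
⇒ 1/√P80 = W_Bond/(10·Wi) + 1/√F80
  = 5.7921/(10·11.1) + 1/√20818 = 0.052181 + 0.006931 = 0.059112
P80 = (1/0.059112)² = 16.9171² = 286.19 µm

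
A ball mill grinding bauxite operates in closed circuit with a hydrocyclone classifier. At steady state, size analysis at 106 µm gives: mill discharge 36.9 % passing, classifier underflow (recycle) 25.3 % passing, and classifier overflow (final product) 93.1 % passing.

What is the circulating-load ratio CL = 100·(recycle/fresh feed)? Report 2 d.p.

Let r = R/F. Size balance at 106 µm:
(1+r)d = ru + o → r = (o−d)/(d−u)
r = (93.1 − 36.9)/(36.9 − 25.3) = 56.2/11.6 = 4.8448
CL = 100·r = 484.48 %

CL = 484.48 %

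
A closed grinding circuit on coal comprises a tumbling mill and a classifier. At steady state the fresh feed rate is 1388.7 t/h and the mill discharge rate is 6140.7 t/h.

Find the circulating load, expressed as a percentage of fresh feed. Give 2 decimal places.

CL = 342.19 %

Discharge = new feed + return, hence
R = M − F = 6140.7 − 1388.7 = 4752.0 t/h
CL = 100·R/F = 100·4752.0/1388.7 = 342.19 %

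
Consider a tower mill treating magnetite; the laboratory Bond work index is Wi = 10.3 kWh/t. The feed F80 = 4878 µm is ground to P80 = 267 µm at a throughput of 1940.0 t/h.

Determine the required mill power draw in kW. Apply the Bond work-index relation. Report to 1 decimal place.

W = 10 Wi (1/√P80 − 1/√F80)  [Bond]
W = 10·10.3·(1/√267 − 1/√4878) = 10·10.3·(0.046881) = 4.8288 kWh/t
Mill draw = 4.8288 × 1940.0 = 9367.8 kW

P = 9367.8 kW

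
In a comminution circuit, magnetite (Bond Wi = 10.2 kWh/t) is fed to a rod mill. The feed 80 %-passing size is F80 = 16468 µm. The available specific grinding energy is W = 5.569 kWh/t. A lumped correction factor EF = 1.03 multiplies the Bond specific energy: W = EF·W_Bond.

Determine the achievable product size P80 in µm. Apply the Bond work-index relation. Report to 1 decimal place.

Bond: W = 10·Wi·(1/√P80 − 1/√F80)
W_Bond = W / EF = 5.569 / 1.03 = 5.4068 kWh/t
P80^-0.5 = F80^-0.5 + W_Bond/(10 Wi)
  = 5.4068/(10·10.2) + 1/√16468 = 0.053008 + 0.007793 = 0.060800
P80 = (1/0.060800)² = 16.4473² = 270.51 µm

P80 = 270.5 µm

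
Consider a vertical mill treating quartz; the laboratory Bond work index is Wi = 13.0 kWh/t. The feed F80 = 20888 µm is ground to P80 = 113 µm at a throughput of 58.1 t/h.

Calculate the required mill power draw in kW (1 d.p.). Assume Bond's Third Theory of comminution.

Bond: W = 10·Wi·(1/√P80 − 1/√F80)
W = 10·13.0·(1/√113 − 1/√20888) = 10·13.0·(0.087153) = 11.3299 kWh/t
Mill draw = 11.3299 × 58.1 = 658.3 kW

P = 658.3 kW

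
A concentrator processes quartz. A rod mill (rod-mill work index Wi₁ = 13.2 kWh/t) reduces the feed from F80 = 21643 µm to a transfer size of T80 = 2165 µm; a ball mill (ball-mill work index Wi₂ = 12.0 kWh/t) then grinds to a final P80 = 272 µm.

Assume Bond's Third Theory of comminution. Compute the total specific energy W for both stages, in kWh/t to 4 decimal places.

W = 10·Wi·(P80^(-½) − F80^(-½))
Stage 1 (21643→2165 µm, Wi₁=13.2): W₁ = 10·13.2·(0.021492 − 0.006797) = 1.9397 kWh/t
Stage 2 (2165→272 µm, Wi₂=12.0): W₂ = 10·12.0·(0.060634 − 0.021492) = 4.6971 kWh/t
W = W₁ + W₂ = 1.9397 + 4.6971 = 6.6367 kWh/t

W = 6.6367 kWh/t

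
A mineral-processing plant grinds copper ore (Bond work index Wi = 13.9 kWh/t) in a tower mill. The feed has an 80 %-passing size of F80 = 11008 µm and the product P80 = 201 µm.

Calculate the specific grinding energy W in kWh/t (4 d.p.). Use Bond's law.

W = 8.4795 kWh/t

Bond: W = 10·Wi·(1/√P80 − 1/√F80)
1/√201 = 0.070535;  1/√11008 = 0.009531
W = 10·13.9·(0.070535 − 0.009531) = 8.4795 kWh/t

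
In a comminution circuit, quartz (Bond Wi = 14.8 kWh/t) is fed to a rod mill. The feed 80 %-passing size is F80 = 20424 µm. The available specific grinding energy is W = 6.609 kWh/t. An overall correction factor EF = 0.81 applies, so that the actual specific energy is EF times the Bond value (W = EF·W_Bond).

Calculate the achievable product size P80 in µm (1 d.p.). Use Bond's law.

P80 = 259.1 µm

Bond: W = 10·Wi·(1/√P80 − 1/√F80)
W_Bond = W / EF = 6.609 / 0.81 = 8.1593 kWh/t
⇒ 1/√P80 = W_Bond/(10·Wi) + 1/√F80
  = 8.1593/(10·14.8) + 1/√20424 = 0.055130 + 0.006997 = 0.062127
P80 = (1/0.062127)² = 16.0960² = 259.08 µm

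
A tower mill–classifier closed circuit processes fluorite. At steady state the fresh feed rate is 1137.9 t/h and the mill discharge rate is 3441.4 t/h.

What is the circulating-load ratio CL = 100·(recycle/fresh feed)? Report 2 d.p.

CL = 202.43 %

Steady state: M = F + R.
R = M − F = 3441.4 − 1137.9 = 2303.5 t/h
CL = 100·R/F = 100·2303.5/1137.9 = 202.43 %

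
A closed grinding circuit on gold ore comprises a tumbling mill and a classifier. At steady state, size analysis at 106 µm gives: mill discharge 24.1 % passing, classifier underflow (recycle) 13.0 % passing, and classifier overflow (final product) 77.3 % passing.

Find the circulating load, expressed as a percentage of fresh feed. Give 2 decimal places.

Let r = R/F. Size balance at 106 µm:
(1+r)d = ru + o → r = (o−d)/(d−u)
r = (77.3 − 24.1)/(24.1 − 13.0) = 53.2/11.1 = 4.7928
CL = 100·r = 479.28 %

CL = 479.28 %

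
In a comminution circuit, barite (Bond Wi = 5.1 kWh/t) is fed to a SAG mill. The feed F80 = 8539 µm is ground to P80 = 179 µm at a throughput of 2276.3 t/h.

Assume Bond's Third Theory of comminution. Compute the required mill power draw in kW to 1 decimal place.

W_Bond = 10·Wi·(1/√P₈₀ − 1/√F₈₀)
W = 10·5.1·(1/√179 − 1/√8539) = 10·5.1·(0.063922) = 3.2600 kWh/t
P_mill = W·ṁ = 3.2600·2276.3 = 7420.8 kW

P = 7420.8 kW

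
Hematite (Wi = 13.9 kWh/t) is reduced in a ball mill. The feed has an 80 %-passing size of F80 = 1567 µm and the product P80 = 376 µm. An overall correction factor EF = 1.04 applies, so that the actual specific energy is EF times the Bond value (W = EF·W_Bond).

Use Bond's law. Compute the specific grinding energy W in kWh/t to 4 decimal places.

W = 3.8033 kWh/t

Bond:  W = 10 Wi (1/√P − 1/√F)
1/√376 = 0.051571;  1/√1567 = 0.025262
W = 10·13.9·(0.051571 − 0.025262) = 3.6570 kWh/t
With EF = 1.04: W = 3.6570·1.04 = 3.8033 kWh/t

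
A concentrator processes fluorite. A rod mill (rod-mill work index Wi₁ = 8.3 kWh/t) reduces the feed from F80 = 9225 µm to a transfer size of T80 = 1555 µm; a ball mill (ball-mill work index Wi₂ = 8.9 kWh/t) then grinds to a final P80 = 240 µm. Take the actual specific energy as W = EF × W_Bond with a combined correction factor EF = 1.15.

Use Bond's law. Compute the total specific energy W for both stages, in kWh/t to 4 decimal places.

W = 10·Wi·(P80^(-½) − F80^(-½))
Stage 1 (9225→1555 µm, Wi₁=8.3): W₁ = 10·8.3·(0.025359 − 0.010412) = 1.2406 kWh/t
Stage 2 (1555→240 µm, Wi₂=8.9): W₂ = 10·8.9·(0.064550 − 0.025359) = 3.4880 kWh/t
W = W₁ + W₂ = 1.2406 + 3.4880 = 4.7286 kWh/t
W_actual = 1.15 × 4.7286 = 5.4379 kWh/t

W = 5.4379 kWh/t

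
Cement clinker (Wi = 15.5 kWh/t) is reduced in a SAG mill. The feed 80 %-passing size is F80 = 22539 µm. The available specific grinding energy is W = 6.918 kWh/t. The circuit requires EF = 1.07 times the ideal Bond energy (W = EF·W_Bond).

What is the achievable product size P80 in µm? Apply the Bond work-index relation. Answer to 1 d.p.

W = 10 Wi (P80^-0.5 − F80^-0.5)
W_Bond = W / EF = 6.918 / 1.07 = 6.4654 kWh/t
⇒ 1/√P80 = W_Bond/(10·Wi) + 1/√F80
  = 6.4654/(10·15.5) + 1/√22539 = 0.041712 + 0.006661 = 0.048373
P80 = (1/0.048373)² = 20.6726² = 427.36 µm

P80 = 427.4 µm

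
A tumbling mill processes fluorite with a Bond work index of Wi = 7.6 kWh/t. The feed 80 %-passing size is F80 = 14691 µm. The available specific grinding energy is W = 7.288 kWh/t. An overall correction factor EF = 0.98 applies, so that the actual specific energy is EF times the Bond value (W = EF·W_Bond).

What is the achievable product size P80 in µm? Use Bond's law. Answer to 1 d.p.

Bond:  W = 10 Wi (1/√P − 1/√F)
W_Bond = W / EF = 7.288 / 0.98 = 7.4367 kWh/t
P80^(−½) = W_Bond/(10 Wi) + F80^(−½)
  = 7.4367/(10·7.6) + 1/√14691 = 0.097852 + 0.008250 = 0.106102
P80 = (1/0.106102)² = 9.4249² = 88.83 µm

P80 = 88.8 µm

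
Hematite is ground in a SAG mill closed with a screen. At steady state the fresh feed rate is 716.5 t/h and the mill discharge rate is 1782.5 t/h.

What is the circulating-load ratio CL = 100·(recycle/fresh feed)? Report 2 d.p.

Mill node: discharge = fresh + recycle.
R = M − F = 1782.5 − 716.5 = 1066.0 t/h
CL = 100·R/F = 100·1066.0/716.5 = 148.78 %

CL = 148.78 %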